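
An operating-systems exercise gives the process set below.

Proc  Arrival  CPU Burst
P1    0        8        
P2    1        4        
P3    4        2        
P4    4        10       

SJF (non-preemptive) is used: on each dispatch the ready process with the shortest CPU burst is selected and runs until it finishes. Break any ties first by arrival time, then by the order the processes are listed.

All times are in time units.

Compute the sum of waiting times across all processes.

Gantt: | P1 0-8 | P3 8-10 | P2 10-14 | P4 14-24 |
Completion: P1=8  P2=14  P3=10  P4=24
Turnaround (C−A): P1=8  P2=13  P3=6  P4=20
Waiting = turnaround − burst: P1=0, P2=9, P3=4, P4=10
Total waiting = 0 + 9 + 4 + 10 = 23

23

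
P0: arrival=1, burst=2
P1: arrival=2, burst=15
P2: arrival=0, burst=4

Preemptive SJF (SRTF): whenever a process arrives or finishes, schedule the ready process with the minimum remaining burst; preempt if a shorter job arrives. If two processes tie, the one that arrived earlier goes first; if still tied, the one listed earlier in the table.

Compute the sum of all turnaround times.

27

Timeline: | P2 0-1 | P0 1-3 | P2 3-6 | P1 6-21 |
Completion: P0=3  P1=21  P2=6
Turnaround = completion − arrival: P0=2, P1=19, P2=6
Total turnaround = 2 + 19 + 6 = 27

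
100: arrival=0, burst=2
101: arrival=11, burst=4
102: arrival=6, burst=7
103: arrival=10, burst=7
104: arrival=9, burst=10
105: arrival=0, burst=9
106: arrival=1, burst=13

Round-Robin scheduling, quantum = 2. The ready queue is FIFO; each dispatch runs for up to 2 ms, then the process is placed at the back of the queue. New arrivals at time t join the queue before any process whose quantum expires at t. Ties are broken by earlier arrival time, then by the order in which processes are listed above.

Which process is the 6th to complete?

104

Gantt: | 100 0-2 | 105 2-4 | 106 4-6 | 105 6-8 | 102 8-10 | 106 10-12 | 105 12-14 | 104 14-16 | 103 16-18 | 102 18-20 | 101 20-22 | 106 22-24 | 105 24-26 | 104 26-28 | 103 28-30 | 102 30-32 | 101 32-34 | 106 34-36 | 105 36-37 | 104 37-39 | 103 39-41 | 102 41-42 | 106 42-44 | 104 44-46 | 103 46-47 | 106 47-49 | 104 49-51 | 106 51-52 |
Completion: 100=2  101=34  102=42  103=47  104=51  105=37  106=52
Finish order: 100 → 101 → 105 → 102 → 103 → 104 → 106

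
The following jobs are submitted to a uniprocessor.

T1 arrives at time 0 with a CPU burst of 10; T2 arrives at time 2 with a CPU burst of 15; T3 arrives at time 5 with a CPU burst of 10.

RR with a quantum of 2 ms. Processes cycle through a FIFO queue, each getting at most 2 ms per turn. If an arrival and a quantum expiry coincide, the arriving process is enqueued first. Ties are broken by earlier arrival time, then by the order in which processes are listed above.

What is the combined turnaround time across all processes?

84

Gantt: | T1 0-2 | T2 2-4 | T1 4-6 | T2 6-8 | T3 8-10 | T1 10-12 | T2 12-14 | T3 14-16 | T1 16-18 | T2 18-20 | T3 20-22 | T1 22-24 | T2 24-26 | T3 26-28 | T2 28-30 | T3 30-32 | T2 32-35 |
Completion: T1=24  T2=35  T3=32
Turnaround (C−A): T1=24  T2=33  T3=27
Turnaround = completion − arrival: T1=24, T2=33, T3=27
Total turnaround = 24 + 33 + 27 = 84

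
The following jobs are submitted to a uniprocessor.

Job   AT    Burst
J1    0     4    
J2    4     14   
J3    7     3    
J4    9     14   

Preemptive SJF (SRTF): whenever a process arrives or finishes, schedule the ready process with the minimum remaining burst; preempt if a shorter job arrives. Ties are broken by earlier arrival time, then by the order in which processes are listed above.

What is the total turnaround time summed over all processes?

50

Schedule: | J1 0-4 | J2 4-7 | J3 7-10 | J2 10-21 | J4 21-35 |
Completion: J1=4  J2=21  J3=10  J4=35
Turnaround = completion − arrival: J1=4, J2=17, J3=3, J4=26
Total turnaround = 4 + 17 + 3 + 26 = 50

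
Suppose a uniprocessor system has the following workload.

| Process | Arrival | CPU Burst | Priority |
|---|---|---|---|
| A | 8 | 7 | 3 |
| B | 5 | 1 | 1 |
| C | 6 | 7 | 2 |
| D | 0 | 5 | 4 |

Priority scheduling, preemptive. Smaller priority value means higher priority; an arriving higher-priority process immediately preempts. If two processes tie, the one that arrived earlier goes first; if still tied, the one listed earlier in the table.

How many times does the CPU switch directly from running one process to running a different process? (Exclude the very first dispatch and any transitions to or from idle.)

Timeline: | D 0-5 | B 5-6 | C 6-13 | A 13-20 |
Completion: A=20  B=6  C=13  D=5
Turnaround (C−A): A=12  B=1  C=7  D=5

3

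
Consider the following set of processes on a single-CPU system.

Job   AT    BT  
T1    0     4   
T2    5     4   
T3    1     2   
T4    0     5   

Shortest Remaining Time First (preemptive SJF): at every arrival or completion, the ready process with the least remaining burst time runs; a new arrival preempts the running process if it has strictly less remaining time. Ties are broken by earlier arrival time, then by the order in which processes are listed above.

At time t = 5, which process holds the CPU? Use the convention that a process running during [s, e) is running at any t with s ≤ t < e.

T1

Gantt: | T1 0-1 | T3 1-3 | T1 3-6 | T2 6-10 | T4 10-15 |
Completion: T1=6  T2=10  T3=3  T4=15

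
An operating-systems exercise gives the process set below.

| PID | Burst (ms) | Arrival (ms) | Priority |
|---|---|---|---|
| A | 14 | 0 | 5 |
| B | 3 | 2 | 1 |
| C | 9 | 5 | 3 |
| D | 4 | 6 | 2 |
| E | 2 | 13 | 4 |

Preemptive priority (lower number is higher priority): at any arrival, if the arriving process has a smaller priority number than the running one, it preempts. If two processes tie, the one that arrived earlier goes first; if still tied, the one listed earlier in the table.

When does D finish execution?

Timeline: | A 0-2 | B 2-5 | C 5-6 | D 6-10 | C 10-18 | E 18-20 | A 20-32 |
Completion: A=32  B=5  C=18  D=10  E=20
Turnaround (C−A): A=32  B=3  C=13  D=4  E=7

10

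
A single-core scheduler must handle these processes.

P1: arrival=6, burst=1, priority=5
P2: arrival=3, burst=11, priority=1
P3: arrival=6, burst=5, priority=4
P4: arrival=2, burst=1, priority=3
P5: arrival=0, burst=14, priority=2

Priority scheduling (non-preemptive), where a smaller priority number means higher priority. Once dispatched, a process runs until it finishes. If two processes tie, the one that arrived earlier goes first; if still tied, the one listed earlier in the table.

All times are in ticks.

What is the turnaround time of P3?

25

Timeline: | P5 0-14 | P2 14-25 | P4 25-26 | P3 26-31 | P1 31-32 |
Completion: P1=32  P2=25  P3=31  P4=26  P5=14
Turnaround(P3) = completion − arrival = 31 − 6 = 25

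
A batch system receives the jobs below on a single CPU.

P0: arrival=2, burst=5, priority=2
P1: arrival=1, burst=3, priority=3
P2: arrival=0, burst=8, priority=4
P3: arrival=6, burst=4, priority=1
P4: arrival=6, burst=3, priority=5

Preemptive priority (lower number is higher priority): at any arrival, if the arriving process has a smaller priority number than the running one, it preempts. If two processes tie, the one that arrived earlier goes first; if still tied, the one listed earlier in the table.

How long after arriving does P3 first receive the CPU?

0

Timeline: | P2 0-1 | P1 1-2 | P0 2-6 | P3 6-10 | P0 10-11 | P1 11-13 | P2 13-20 | P4 20-23 |
Completion: P0=11  P1=13  P2=20  P3=10  P4=23
Turnaround (C−A): P0=9  P1=12  P2=20  P3=4  P4=17
Response(P3) = first start − arrival = 6 − 6 = 0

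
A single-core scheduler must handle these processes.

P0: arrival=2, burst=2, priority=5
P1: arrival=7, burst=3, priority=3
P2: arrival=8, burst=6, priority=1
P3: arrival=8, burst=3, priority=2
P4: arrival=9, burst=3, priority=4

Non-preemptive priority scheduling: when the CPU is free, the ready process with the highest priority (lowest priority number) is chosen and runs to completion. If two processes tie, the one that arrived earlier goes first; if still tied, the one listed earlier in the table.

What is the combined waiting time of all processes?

20

Schedule: | idle 0-2 | P0 2-4 | idle 4-7 | P1 7-10 | P2 10-16 | P3 16-19 | P4 19-22 |
Completion: P0=4  P1=10  P2=16  P3=19  P4=22
Waiting = turnaround − burst: P0=0, P1=0, P2=2, P3=8, P4=10
Total waiting = 0 + 0 + 2 + 8 + 10 = 20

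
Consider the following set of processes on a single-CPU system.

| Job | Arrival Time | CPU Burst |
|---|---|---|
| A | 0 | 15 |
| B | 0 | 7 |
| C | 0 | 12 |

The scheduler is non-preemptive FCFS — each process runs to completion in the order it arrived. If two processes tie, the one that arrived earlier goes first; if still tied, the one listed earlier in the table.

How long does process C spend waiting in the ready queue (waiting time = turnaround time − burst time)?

Gantt: | A 0-15 | B 15-22 | C 22-34 |
Completion: A=15  B=22  C=34
Waiting(C) = turnaround − burst = 34 − 12 = 22

22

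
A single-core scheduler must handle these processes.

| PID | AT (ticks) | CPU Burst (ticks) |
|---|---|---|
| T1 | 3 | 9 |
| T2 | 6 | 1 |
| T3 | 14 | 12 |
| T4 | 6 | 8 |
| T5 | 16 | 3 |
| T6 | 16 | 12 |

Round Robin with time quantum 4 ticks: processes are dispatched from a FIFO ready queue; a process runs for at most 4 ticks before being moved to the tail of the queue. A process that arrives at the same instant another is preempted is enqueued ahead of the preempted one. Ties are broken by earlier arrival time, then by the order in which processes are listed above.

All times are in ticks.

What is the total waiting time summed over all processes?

Schedule: | idle 0-3 | T1 3-7 | T2 7-8 | T4 8-12 | T1 12-16 | T4 16-20 | T3 20-24 | T5 24-27 | T6 27-31 | T1 31-32 | T3 32-36 | T6 36-40 | T3 40-44 | T6 44-48 |
Completion: T1=32  T2=8  T3=44  T4=20  T5=27  T6=48
Turnaround (C−A): T1=29  T2=2  T3=30  T4=14  T5=11  T6=32
Waiting = turnaround − burst: T1=20, T2=1, T3=18, T4=6, T5=8, T6=20
Total waiting = 20 + 1 + 18 + 6 + 8 + 20 = 73

73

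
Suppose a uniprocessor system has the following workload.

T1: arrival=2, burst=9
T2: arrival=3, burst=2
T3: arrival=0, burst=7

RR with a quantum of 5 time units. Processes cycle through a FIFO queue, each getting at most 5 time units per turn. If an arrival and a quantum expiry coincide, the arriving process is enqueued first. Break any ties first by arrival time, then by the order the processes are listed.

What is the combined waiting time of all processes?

21

Schedule: | T3 0-5 | T1 5-10 | T2 10-12 | T3 12-14 | T1 14-18 |
Completion: T1=18  T2=12  T3=14
Waiting = turnaround − burst: T1=7, T2=7, T3=7
Total waiting = 7 + 7 + 7 = 21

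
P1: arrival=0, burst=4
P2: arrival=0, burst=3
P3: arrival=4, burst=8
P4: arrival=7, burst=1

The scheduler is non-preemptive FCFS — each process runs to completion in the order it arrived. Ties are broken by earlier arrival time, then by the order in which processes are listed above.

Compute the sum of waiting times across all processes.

Gantt: | P1 0-4 | P2 4-7 | P3 7-15 | P4 15-16 |
Completion: P1=4  P2=7  P3=15  P4=16
Turnaround (C−A): P1=4  P2=7  P3=11  P4=9
Waiting = turnaround − burst: P1=0, P2=4, P3=3, P4=8
Total waiting = 0 + 4 + 3 + 8 = 15

15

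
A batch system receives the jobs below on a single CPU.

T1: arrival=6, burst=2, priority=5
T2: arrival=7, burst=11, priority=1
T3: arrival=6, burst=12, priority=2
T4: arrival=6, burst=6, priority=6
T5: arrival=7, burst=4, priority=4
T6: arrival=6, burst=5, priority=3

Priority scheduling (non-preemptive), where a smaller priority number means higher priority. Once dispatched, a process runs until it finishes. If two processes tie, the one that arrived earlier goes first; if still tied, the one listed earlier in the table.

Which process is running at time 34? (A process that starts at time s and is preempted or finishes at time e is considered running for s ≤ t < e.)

T5

Timeline: | idle 0-6 | T3 6-18 | T2 18-29 | T6 29-34 | T5 34-38 | T1 38-40 | T4 40-46 |
Completion: T1=40  T2=29  T3=18  T4=46  T5=38  T6=34
Turnaround (C−A): T1=34  T2=22  T3=12  T4=40  T5=31  T6=28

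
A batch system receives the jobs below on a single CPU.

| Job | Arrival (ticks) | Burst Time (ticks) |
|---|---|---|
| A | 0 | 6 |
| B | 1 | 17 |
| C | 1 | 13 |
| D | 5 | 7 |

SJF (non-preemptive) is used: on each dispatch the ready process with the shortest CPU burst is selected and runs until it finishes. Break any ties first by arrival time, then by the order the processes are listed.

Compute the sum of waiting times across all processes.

38

Schedule: | A 0-6 | D 6-13 | C 13-26 | B 26-43 |
Completion: A=6  B=43  C=26  D=13
Waiting = turnaround − burst: A=0, B=25, C=12, D=1
Total waiting = 0 + 25 + 12 + 1 = 38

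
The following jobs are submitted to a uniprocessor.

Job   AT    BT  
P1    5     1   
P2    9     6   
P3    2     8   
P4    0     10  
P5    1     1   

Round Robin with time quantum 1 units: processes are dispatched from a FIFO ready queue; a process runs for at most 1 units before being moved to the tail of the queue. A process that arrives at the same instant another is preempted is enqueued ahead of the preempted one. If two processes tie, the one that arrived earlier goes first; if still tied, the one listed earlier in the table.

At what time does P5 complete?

Timeline: | P4 0-1 | P5 1-2 | P4 2-3 | P3 3-4 | P4 4-5 | P3 5-6 | P1 6-7 | P4 7-8 | P3 8-9 | P4 9-10 | P2 10-11 | P3 11-12 | P4 12-13 | P2 13-14 | P3 14-15 | P4 15-16 | P2 16-17 | P3 17-18 | P4 18-19 | P2 19-20 | P3 20-21 | P4 21-22 | P2 22-23 | P3 23-24 | P4 24-25 | P2 25-26 |
Completion: P1=7  P2=26  P3=24  P4=25  P5=2
Turnaround (C−A): P1=2  P2=17  P3=22  P4=25  P5=1

2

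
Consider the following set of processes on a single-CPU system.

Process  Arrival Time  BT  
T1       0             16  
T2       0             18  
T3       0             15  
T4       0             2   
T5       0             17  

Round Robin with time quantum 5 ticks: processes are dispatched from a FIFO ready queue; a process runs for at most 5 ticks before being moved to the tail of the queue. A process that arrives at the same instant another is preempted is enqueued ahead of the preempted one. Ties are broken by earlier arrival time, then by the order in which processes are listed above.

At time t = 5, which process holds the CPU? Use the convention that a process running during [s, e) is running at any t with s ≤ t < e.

T2

Timeline: | T1 0-5 | T2 5-10 | T3 10-15 | T4 15-17 | T5 17-22 | T1 22-27 | T2 27-32 | T3 32-37 | T5 37-42 | T1 42-47 | T2 47-52 | T3 52-57 | T5 57-62 | T1 62-63 | T2 63-66 | T5 66-68 |
Completion: T1=63  T2=66  T3=57  T4=17  T5=68
Turnaround (C−A): T1=63  T2=66  T3=57  T4=17  T5=68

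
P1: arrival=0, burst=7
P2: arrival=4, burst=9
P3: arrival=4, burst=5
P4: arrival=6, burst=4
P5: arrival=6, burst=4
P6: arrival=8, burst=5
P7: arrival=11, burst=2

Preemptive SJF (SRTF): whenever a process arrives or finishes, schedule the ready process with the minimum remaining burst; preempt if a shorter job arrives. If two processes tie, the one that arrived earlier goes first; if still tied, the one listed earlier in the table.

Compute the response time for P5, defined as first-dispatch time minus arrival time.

Timeline: | P1 0-7 | P4 7-11 | P7 11-13 | P5 13-17 | P3 17-22 | P6 22-27 | P2 27-36 |
Completion: P1=7  P2=36  P3=22  P4=11  P5=17  P6=27  P7=13
Turnaround (C−A): P1=7  P2=32  P3=18  P4=5  P5=11  P6=19  P7=2
Response(P5) = first start − arrival = 13 − 6 = 7

7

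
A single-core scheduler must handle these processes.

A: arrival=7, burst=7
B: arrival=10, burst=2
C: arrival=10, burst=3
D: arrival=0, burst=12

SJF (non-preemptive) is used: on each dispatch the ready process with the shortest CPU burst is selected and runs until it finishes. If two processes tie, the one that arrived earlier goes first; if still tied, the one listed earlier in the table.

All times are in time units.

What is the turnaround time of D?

12

Gantt: | D 0-12 | B 12-14 | C 14-17 | A 17-24 |
Completion: A=24  B=14  C=17  D=12
Turnaround (C−A): A=17  B=4  C=7  D=12
Turnaround(D) = completion − arrival = 12 − 0 = 12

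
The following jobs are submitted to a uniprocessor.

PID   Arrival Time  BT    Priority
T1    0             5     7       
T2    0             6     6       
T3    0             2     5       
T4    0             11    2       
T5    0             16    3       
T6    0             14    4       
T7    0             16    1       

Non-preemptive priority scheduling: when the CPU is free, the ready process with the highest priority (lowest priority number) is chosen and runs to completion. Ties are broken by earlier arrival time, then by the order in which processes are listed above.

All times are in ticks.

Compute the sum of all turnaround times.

337

Schedule: | T7 0-16 | T4 16-27 | T5 27-43 | T6 43-57 | T3 57-59 | T2 59-65 | T1 65-70 |
Completion: T1=70  T2=65  T3=59  T4=27  T5=43  T6=57  T7=16
Turnaround = completion − arrival: T1=70, T2=65, T3=59, T4=27, T5=43, T6=57, T7=16
Total turnaround = 70 + 65 + 59 + 27 + 43 + 57 + 16 = 337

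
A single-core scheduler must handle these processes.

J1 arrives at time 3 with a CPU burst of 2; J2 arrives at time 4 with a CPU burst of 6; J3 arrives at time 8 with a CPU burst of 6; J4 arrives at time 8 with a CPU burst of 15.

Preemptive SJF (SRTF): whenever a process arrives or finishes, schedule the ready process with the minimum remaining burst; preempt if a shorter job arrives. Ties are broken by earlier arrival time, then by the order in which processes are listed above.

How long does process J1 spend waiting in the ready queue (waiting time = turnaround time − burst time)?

Gantt: | idle 0-3 | J1 3-5 | J2 5-11 | J3 11-17 | J4 17-32 |
Completion: J1=5  J2=11  J3=17  J4=32
Turnaround (C−A): J1=2  J2=7  J3=9  J4=24
Waiting(J1) = turnaround − burst = 2 − 2 = 0

0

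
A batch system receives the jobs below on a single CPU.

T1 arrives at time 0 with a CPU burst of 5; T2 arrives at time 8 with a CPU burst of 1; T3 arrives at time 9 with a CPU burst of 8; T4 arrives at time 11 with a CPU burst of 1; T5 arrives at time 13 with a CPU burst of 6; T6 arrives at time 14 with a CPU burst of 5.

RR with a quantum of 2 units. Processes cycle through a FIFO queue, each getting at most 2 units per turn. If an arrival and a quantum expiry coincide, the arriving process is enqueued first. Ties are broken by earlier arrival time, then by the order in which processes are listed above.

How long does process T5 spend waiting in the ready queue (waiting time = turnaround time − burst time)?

9

Timeline: | T1 0-5 | idle 5-8 | T2 8-9 | T3 9-11 | T4 11-12 | T3 12-14 | T5 14-16 | T6 16-18 | T3 18-20 | T5 20-22 | T6 22-24 | T3 24-26 | T5 26-28 | T6 28-29 |
Completion: T1=5  T2=9  T3=26  T4=12  T5=28  T6=29
Turnaround (C−A): T1=5  T2=1  T3=17  T4=1  T5=15  T6=15
Waiting(T5) = turnaround − burst = 15 − 6 = 9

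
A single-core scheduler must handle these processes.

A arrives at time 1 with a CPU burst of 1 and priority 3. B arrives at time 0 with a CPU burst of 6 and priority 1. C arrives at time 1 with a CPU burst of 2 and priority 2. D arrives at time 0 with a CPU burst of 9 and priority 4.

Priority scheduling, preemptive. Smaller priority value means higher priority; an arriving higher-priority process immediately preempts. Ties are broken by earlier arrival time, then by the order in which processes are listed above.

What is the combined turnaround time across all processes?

Gantt: | B 0-6 | C 6-8 | A 8-9 | D 9-18 |
Completion: A=9  B=6  C=8  D=18
Turnaround = completion − arrival: A=8, B=6, C=7, D=18
Total turnaround = 8 + 6 + 7 + 18 = 39

39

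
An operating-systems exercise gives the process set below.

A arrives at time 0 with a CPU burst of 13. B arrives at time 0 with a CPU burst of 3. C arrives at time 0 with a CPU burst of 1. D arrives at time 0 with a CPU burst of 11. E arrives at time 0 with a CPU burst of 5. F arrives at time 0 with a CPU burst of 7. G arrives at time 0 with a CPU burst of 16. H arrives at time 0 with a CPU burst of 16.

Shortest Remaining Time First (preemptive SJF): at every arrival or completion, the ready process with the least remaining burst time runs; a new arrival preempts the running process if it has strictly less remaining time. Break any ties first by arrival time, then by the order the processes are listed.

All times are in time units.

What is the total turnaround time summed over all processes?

Gantt: | C 0-1 | B 1-4 | E 4-9 | F 9-16 | D 16-27 | A 27-40 | G 40-56 | H 56-72 |
Completion: A=40  B=4  C=1  D=27  E=9  F=16  G=56  H=72
Turnaround = completion − arrival: A=40, B=4, C=1, D=27, E=9, F=16, G=56, H=72
Total turnaround = 40 + 4 + 1 + 27 + 9 + 16 + 56 + 72 = 225

225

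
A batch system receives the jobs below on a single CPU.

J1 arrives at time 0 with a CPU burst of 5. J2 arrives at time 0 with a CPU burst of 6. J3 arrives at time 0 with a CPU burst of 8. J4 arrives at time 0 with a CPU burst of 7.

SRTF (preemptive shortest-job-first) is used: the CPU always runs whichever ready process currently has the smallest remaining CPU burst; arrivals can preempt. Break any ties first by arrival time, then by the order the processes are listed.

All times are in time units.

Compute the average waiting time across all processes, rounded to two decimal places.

8.50

Gantt: | J1 0-5 | J2 5-11 | J4 11-18 | J3 18-26 |
Completion: J1=5  J2=11  J3=26  J4=18
Waiting times: J1=0, J2=5, J3=18, J4=11
Average waiting = (0+5+18+11) / 4 = 34/4 = 8.50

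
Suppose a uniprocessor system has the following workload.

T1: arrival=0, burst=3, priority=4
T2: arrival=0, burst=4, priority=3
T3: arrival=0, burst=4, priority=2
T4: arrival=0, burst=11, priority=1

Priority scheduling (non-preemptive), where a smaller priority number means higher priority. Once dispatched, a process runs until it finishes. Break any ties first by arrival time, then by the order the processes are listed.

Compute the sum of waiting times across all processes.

45

Schedule: | T4 0-11 | T3 11-15 | T2 15-19 | T1 19-22 |
Completion: T1=22  T2=19  T3=15  T4=11
Waiting = turnaround − burst: T1=19, T2=15, T3=11, T4=0
Total waiting = 19 + 15 + 11 + 0 = 45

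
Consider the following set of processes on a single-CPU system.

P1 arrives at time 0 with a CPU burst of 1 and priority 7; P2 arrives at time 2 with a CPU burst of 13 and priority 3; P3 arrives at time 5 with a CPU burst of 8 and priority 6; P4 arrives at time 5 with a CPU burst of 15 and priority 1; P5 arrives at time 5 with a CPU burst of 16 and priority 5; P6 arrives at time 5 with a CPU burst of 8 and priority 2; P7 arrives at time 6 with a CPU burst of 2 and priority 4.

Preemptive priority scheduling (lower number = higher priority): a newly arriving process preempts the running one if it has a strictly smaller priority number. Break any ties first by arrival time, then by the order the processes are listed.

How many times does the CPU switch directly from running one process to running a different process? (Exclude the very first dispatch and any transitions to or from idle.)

Gantt: | P1 0-1 | idle 1-2 | P2 2-5 | P4 5-20 | P6 20-28 | P2 28-38 | P7 38-40 | P5 40-56 | P3 56-64 |
Completion: P1=1  P2=38  P3=64  P4=20  P5=56  P6=28  P7=40

6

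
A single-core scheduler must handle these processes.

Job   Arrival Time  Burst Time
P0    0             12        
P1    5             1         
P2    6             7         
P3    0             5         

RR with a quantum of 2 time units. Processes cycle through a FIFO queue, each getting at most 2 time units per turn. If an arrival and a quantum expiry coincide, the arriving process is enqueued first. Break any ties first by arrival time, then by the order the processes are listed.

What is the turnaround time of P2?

17

Schedule: | P0 0-2 | P3 2-4 | P0 4-6 | P3 6-8 | P1 8-9 | P2 9-11 | P0 11-13 | P3 13-14 | P2 14-16 | P0 16-18 | P2 18-20 | P0 20-22 | P2 22-23 | P0 23-25 |
Completion: P0=25  P1=9  P2=23  P3=14
Turnaround (C−A): P0=25  P1=4  P2=17  P3=14
Turnaround(P2) = completion − arrival = 23 − 6 = 17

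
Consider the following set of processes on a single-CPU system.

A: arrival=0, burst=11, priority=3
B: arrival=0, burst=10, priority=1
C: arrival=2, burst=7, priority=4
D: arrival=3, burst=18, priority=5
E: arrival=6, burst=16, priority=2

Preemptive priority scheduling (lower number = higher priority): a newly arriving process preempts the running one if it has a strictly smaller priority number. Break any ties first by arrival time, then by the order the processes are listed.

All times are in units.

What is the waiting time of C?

Schedule: | B 0-10 | E 10-26 | A 26-37 | C 37-44 | D 44-62 |
Completion: A=37  B=10  C=44  D=62  E=26
Turnaround (C−A): A=37  B=10  C=42  D=59  E=20
Waiting(C) = turnaround − burst = 42 − 7 = 35

35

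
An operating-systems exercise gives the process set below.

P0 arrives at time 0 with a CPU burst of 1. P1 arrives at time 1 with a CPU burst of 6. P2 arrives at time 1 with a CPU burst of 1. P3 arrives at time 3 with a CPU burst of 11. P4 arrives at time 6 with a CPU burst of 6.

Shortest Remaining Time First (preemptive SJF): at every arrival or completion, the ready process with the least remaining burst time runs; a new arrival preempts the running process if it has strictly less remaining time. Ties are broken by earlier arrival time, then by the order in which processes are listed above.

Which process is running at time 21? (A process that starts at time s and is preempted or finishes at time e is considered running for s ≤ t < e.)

P3

Gantt: | P0 0-1 | P2 1-2 | P1 2-8 | P4 8-14 | P3 14-25 |
Completion: P0=1  P1=8  P2=2  P3=25  P4=14
Turnaround (C−A): P0=1  P1=7  P2=1  P3=22  P4=8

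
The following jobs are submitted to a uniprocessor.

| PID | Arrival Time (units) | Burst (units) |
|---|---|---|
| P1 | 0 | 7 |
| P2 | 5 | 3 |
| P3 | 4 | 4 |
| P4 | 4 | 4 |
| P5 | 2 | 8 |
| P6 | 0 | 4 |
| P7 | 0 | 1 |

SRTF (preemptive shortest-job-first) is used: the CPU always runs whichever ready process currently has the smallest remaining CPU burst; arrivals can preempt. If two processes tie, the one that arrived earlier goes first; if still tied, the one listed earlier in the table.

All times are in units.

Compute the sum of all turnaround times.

Schedule: | P7 0-1 | P6 1-5 | P2 5-8 | P3 8-12 | P4 12-16 | P1 16-23 | P5 23-31 |
Completion: P1=23  P2=8  P3=12  P4=16  P5=31  P6=5  P7=1
Turnaround = completion − arrival: P1=23, P2=3, P3=8, P4=12, P5=29, P6=5, P7=1
Total turnaround = 23 + 3 + 8 + 12 + 29 + 5 + 1 = 81

81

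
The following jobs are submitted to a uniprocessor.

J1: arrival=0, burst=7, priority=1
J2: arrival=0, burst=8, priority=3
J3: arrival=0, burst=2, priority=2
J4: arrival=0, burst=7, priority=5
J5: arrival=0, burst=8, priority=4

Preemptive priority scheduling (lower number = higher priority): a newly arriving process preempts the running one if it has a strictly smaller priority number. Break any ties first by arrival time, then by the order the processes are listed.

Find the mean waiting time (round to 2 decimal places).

Schedule: | J1 0-7 | J3 7-9 | J2 9-17 | J5 17-25 | J4 25-32 |
Completion: J1=7  J2=17  J3=9  J4=32  J5=25
Waiting times: J1=0, J2=9, J3=7, J4=25, J5=17
Average waiting = (0+9+7+25+17) / 5 = 58/5 = 11.60

11.60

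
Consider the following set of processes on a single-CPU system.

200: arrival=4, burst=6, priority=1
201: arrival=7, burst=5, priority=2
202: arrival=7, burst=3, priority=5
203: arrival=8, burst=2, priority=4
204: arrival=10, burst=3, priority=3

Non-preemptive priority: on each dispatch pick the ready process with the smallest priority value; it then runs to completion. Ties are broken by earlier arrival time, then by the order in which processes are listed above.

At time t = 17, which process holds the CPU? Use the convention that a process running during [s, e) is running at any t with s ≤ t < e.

204

Gantt: | idle 0-4 | 200 4-10 | 201 10-15 | 204 15-18 | 203 18-20 | 202 20-23 |
Completion: 200=10  201=15  202=23  203=20  204=18
Turnaround (C−A): 200=6  201=8  202=16  203=12  204=8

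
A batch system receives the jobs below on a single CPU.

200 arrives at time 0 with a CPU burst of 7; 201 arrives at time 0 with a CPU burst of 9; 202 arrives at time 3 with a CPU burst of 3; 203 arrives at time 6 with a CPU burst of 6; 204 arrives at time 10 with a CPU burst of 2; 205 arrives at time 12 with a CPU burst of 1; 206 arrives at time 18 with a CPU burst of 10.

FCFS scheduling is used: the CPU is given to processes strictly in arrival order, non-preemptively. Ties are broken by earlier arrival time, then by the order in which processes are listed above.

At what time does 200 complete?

Gantt: | 200 0-7 | 201 7-16 | 202 16-19 | 203 19-25 | 204 25-27 | 205 27-28 | 206 28-38 |
Completion: 200=7  201=16  202=19  203=25  204=27  205=28  206=38
Turnaround (C−A): 200=7  201=16  202=16  203=19  204=17  205=16  206=20

7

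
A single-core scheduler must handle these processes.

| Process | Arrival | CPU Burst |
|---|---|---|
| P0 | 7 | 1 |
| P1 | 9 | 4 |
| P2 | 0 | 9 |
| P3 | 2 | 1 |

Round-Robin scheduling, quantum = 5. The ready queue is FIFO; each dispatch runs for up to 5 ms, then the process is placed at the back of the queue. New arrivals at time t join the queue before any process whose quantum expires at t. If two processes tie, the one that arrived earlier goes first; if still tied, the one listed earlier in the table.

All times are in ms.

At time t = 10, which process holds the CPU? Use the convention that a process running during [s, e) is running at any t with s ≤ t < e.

Gantt: | P2 0-5 | P3 5-6 | P2 6-10 | P0 10-11 | P1 11-15 |
Completion: P0=11  P1=15  P2=10  P3=6

P0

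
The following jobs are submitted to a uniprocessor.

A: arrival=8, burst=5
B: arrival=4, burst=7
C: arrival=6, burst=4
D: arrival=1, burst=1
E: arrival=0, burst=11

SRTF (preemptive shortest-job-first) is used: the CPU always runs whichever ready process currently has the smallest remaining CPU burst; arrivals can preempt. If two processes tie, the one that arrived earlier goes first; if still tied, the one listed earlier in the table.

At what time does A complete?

Gantt: | E 0-1 | D 1-2 | E 2-4 | B 4-6 | C 6-10 | B 10-15 | A 15-20 | E 20-28 |
Completion: A=20  B=15  C=10  D=2  E=28

20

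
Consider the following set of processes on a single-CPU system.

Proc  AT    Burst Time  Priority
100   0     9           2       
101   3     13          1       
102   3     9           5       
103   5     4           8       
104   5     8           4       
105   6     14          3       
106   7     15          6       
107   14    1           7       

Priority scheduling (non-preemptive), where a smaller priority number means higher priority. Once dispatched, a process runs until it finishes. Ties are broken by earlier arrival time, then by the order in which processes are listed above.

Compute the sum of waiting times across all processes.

Gantt: | 100 0-9 | 101 9-22 | 105 22-36 | 104 36-44 | 102 44-53 | 106 53-68 | 107 68-69 | 103 69-73 |
Completion: 100=9  101=22  102=53  103=73  104=44  105=36  106=68  107=69
Turnaround (C−A): 100=9  101=19  102=50  103=68  104=39  105=30  106=61  107=55
Waiting = turnaround − burst: 100=0, 101=6, 102=41, 103=64, 104=31, 105=16, 106=46, 107=54
Total waiting = 0 + 6 + 41 + 64 + 31 + 16 + 46 + 54 = 258

258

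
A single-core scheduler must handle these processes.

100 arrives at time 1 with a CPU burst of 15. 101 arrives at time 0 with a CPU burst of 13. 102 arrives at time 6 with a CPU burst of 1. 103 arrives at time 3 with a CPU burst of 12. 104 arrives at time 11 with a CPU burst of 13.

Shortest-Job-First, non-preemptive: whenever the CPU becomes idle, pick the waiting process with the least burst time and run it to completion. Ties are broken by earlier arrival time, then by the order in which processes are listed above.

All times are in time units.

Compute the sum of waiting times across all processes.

Schedule: | 101 0-13 | 102 13-14 | 103 14-26 | 104 26-39 | 100 39-54 |
Completion: 100=54  101=13  102=14  103=26  104=39
Turnaround (C−A): 100=53  101=13  102=8  103=23  104=28
Waiting = turnaround − burst: 100=38, 101=0, 102=7, 103=11, 104=15
Total waiting = 38 + 0 + 7 + 11 + 15 = 71

71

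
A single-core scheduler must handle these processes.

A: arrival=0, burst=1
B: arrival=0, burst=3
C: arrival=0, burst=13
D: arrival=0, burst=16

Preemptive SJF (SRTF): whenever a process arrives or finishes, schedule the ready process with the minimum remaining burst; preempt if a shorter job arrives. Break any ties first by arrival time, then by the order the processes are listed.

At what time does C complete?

Schedule: | A 0-1 | B 1-4 | C 4-17 | D 17-33 |
Completion: A=1  B=4  C=17  D=33
Turnaround (C−A): A=1  B=4  C=17  D=33

17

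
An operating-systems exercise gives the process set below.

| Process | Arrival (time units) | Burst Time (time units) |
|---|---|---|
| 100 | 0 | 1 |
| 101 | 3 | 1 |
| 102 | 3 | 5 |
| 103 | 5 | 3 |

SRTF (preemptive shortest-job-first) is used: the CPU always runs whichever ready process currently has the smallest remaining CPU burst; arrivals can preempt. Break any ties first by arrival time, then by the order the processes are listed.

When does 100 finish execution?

Timeline: | 100 0-1 | idle 1-3 | 101 3-4 | 102 4-5 | 103 5-8 | 102 8-12 |
Completion: 100=1  101=4  102=12  103=8

1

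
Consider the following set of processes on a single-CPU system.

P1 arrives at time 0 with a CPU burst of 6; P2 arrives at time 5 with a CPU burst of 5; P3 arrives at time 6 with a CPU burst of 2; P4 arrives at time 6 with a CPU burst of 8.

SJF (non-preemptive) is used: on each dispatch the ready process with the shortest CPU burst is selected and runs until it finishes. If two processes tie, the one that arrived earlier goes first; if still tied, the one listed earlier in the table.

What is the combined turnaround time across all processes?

31

Gantt: | P1 0-6 | P3 6-8 | P2 8-13 | P4 13-21 |
Completion: P1=6  P2=13  P3=8  P4=21
Turnaround (C−A): P1=6  P2=8  P3=2  P4=15
Turnaround = completion − arrival: P1=6, P2=8, P3=2, P4=15
Total turnaround = 6 + 8 + 2 + 15 = 31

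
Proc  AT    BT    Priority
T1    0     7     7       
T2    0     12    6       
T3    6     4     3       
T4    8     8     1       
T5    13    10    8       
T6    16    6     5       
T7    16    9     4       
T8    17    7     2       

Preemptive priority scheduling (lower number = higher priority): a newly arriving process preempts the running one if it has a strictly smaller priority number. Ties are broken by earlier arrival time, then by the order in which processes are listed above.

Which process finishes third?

Gantt: | T2 0-6 | T3 6-8 | T4 8-16 | T3 16-17 | T8 17-24 | T3 24-25 | T7 25-34 | T6 34-40 | T2 40-46 | T1 46-53 | T5 53-63 |
Completion: T1=53  T2=46  T3=25  T4=16  T5=63  T6=40  T7=34  T8=24
Turnaround (C−A): T1=53  T2=46  T3=19  T4=8  T5=50  T6=24  T7=18  T8=7
Finish order: T4 → T8 → T3 → T7 → T6 → T2 → T1 → T5

T3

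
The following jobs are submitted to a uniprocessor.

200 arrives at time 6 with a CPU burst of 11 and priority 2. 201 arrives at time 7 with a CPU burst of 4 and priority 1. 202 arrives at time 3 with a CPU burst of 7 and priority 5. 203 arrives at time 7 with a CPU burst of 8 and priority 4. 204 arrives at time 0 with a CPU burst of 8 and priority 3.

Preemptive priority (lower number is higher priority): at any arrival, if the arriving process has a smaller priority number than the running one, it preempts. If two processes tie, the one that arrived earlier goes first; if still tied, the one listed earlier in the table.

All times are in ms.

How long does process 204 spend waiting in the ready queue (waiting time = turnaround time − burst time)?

15

Gantt: | 204 0-6 | 200 6-7 | 201 7-11 | 200 11-21 | 204 21-23 | 203 23-31 | 202 31-38 |
Completion: 200=21  201=11  202=38  203=31  204=23
Turnaround (C−A): 200=15  201=4  202=35  203=24  204=23
Waiting(204) = turnaround − burst = 23 − 8 = 15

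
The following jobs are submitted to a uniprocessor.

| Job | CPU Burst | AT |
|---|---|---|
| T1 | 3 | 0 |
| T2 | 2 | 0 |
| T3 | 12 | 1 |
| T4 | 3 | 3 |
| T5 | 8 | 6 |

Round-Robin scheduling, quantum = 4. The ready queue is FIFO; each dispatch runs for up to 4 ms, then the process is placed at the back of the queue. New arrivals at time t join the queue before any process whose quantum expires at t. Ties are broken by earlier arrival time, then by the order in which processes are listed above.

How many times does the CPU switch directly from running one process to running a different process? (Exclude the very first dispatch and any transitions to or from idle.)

7

Schedule: | T1 0-3 | T2 3-5 | T3 5-9 | T4 9-12 | T5 12-16 | T3 16-20 | T5 20-24 | T3 24-28 |
Completion: T1=3  T2=5  T3=28  T4=12  T5=24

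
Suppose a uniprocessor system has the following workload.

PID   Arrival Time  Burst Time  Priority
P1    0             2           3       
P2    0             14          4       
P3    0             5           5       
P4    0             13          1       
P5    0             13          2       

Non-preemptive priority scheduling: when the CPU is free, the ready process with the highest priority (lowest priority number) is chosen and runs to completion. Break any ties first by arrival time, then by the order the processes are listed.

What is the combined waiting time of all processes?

109

Gantt: | P4 0-13 | P5 13-26 | P1 26-28 | P2 28-42 | P3 42-47 |
Completion: P1=28  P2=42  P3=47  P4=13  P5=26
Turnaround (C−A): P1=28  P2=42  P3=47  P4=13  P5=26
Waiting = turnaround − burst: P1=26, P2=28, P3=42, P4=0, P5=13
Total waiting = 26 + 28 + 42 + 0 + 13 = 109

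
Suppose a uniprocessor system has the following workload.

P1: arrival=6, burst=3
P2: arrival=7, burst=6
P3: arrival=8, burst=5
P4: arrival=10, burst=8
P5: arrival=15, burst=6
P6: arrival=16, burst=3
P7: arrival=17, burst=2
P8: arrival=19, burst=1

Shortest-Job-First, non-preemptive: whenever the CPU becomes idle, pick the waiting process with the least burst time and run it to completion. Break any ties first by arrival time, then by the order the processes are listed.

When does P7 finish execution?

23

Timeline: | idle 0-6 | P1 6-9 | P3 9-14 | P2 14-20 | P8 20-21 | P7 21-23 | P6 23-26 | P5 26-32 | P4 32-40 |
Completion: P1=9  P2=20  P3=14  P4=40  P5=32  P6=26  P7=23  P8=21
Turnaround (C−A): P1=3  P2=13  P3=6  P4=30  P5=17  P6=10  P7=6  P8=2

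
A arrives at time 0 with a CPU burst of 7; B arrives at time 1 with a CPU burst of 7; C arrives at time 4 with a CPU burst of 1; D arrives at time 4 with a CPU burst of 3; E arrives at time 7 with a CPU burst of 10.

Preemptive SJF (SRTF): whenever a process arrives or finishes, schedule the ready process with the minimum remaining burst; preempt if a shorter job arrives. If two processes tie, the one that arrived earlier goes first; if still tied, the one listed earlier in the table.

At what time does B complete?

18

Gantt: | A 0-4 | C 4-5 | A 5-8 | D 8-11 | B 11-18 | E 18-28 |
Completion: A=8  B=18  C=5  D=11  E=28
Turnaround (C−A): A=8  B=17  C=1  D=7  E=21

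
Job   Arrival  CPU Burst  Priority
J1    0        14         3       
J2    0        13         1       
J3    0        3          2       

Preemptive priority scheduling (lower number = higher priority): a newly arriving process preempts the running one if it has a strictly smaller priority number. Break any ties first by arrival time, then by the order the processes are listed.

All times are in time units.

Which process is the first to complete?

Schedule: | J2 0-13 | J3 13-16 | J1 16-30 |
Completion: J1=30  J2=13  J3=16
Finish order: J2 → J3 → J1

J2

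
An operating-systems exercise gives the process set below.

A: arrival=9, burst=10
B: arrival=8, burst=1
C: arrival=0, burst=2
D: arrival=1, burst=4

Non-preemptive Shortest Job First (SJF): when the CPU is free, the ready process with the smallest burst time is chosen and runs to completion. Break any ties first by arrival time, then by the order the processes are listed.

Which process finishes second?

Timeline: | C 0-2 | D 2-6 | idle 6-8 | B 8-9 | A 9-19 |
Completion: A=19  B=9  C=2  D=6
Finish order: C → D → B → A

D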